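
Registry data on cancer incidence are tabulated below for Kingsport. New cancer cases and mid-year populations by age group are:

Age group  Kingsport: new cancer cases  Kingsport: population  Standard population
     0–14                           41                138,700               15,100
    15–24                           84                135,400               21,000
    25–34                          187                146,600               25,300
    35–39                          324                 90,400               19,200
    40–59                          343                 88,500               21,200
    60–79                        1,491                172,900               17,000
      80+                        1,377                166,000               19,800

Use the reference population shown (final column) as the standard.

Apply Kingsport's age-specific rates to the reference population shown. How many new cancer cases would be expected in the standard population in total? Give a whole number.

Age-specific rates per 100,000 for Kingsport: 29.56, 62.04, 127.56, 358.41, 387.57, 862.35, 829.52.
Expected new cancer cases = Σ (standard pop × age-specific rate ÷ 100,000)
= 15,100×29.56/100,000 + 21,000×62.04/100,000 + 25,300×127.56/100,000 + 19,200×358.41/100,000 + 21,200×387.57/100,000 + 17,000×862.35/100,000 + 19,800×829.52/100,000
= 4.46 + 13.03 + 32.27 + 68.81 + 82.16 + 146.60 + 164.24 = 511.59.

512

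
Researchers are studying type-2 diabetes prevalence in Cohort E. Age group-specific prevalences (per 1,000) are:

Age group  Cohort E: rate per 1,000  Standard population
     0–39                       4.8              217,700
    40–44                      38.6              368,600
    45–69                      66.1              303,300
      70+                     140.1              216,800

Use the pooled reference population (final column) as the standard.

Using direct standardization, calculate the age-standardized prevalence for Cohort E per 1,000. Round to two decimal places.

59.38

Standard total = 1,106,400; weights = 0.1968, 0.3332, 0.2741, 0.1960.
Standardized rate: 0.1968×4.8 + 0.3332×38.6 + 0.2741×66.1 + 0.1960×140.1 = 59.3770 per 1,000.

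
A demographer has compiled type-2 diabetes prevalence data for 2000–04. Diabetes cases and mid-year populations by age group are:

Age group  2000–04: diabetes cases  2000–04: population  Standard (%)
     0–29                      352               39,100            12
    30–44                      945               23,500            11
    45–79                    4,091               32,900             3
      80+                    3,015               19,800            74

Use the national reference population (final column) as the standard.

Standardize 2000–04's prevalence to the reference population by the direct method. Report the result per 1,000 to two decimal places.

Age-specific rates per 1,000 for 2000–04: 9.003, 40.213, 124.347, 152.273.
Standard weights: 0.12, 0.11, 0.03, 0.74.
Standardized rate: 0.1200×9.003 + 0.1100×40.213 + 0.0300×124.347 + 0.7400×152.273 = 121.9159 per 1,000.

121.92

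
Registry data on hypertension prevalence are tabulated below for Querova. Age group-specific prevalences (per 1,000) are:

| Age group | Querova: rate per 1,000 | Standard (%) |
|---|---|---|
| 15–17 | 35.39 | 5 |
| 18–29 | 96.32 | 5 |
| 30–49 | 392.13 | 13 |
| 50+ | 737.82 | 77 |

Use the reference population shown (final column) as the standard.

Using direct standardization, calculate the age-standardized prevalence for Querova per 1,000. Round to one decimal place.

Standard weights: 0.05, 0.05, 0.13, 0.77.
Standardized rate: 0.0500×35.39 + 0.0500×96.32 + 0.1300×392.13 + 0.7700×737.82 = 625.6838 per 1,000.

625.7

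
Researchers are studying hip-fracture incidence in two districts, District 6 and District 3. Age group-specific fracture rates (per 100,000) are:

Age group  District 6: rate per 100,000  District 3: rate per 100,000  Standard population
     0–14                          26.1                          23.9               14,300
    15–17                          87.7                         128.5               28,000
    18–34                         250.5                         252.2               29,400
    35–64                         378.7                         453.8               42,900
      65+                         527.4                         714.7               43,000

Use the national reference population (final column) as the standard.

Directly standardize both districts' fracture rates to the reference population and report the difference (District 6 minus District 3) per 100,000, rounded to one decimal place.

-78.9

Standard total = 157,600; weights = 0.0907, 0.1777, 0.1865, 0.2722, 0.2728.
District 6: 0.0907×26.1 + 0.1777×87.7 + 0.1865×250.5 + 0.2722×378.7 + 0.2728×527.4 = 311.6622 per 100,000.
District 3: 0.0907×23.9 + 0.1777×128.5 + 0.1865×252.2 + 0.2722×453.8 + 0.2728×714.7 = 390.5747 per 100,000.
Difference = 311.6622 − 390.5747 = -78.9125.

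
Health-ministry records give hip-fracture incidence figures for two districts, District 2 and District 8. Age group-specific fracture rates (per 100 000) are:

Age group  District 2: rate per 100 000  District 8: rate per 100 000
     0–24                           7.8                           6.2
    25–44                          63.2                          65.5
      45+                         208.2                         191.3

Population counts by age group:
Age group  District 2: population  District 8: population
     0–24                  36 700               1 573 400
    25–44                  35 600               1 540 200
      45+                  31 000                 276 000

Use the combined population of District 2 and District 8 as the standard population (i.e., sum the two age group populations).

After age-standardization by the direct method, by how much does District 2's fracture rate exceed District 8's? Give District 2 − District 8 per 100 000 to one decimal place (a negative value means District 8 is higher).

1.2

Combined standard total = 3 492 900; weights = 0.4610, 0.4511, 0.0879.
District 2: 0.4610×7.8 + 0.4511×63.2 + 0.0879×208.2 = 50.4070 per 100 000.
District 8: 0.4610×6.2 + 0.4511×65.5 + 0.0879×191.3 = 49.2217 per 100 000.
Difference = 50.4070 − 49.2217 = 1.1853.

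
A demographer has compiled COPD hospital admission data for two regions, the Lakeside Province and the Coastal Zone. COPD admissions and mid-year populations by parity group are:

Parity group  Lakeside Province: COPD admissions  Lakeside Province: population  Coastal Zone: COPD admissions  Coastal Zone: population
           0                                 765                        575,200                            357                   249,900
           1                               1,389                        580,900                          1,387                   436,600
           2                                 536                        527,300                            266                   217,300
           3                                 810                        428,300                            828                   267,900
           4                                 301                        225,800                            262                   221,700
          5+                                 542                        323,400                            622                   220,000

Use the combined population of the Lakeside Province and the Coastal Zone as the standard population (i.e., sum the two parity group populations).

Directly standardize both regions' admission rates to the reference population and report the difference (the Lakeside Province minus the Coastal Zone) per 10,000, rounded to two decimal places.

-5.68

Parity-specific rates per 10,000 for the Lakeside Province: 13.30, 23.91, 10.16, 18.91, 13.33, 16.76.
For the Coastal Zone: 14.29, 31.77, 12.24, 30.91, 11.82, 28.27.
Combined standard total = 4,274,300; weights = 0.1930, 0.2381, 0.1742, 0.1629, 0.1047, 0.1271.
The Lakeside Province: 0.1930×13.30 + 0.2381×23.91 + 0.1742×10.16 + 0.1629×18.91 + 0.1047×13.33 + 0.1271×16.76 = 16.6369 per 10,000.
The Coastal Zone: 0.1930×14.29 + 0.2381×31.77 + 0.1742×12.24 + 0.1629×30.91 + 0.1047×11.82 + 0.1271×28.27 = 22.3184 per 10,000.
Difference = 16.6369 − 22.3184 = -5.6815.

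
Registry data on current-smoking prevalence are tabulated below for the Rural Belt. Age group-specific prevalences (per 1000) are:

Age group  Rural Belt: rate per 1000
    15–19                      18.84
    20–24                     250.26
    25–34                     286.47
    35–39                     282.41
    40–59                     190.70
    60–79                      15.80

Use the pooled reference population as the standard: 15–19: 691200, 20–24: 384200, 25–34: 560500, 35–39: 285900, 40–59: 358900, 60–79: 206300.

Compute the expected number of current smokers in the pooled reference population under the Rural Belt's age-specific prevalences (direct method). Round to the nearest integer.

422181

Expected current smokers = Σ (standard pop × age-specific rate ÷ 1000)
= 691200×18.84/1000 + 384200×250.26/1000 + 560500×286.47/1000 + 285900×282.41/1000 + 358900×190.70/1000 + 206300×15.80/1000
= 13022.21 + 96149.89 + 160566.44 + 80741.02 + 68442.23 + 3259.54 = 422181.32.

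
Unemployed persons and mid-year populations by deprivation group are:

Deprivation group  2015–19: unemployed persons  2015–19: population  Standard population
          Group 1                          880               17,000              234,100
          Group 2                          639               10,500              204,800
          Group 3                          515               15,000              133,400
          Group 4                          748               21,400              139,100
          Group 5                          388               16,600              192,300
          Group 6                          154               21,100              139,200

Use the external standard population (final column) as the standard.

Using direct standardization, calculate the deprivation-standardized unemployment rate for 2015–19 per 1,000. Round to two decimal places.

37.91

Deprivation-specific rates per 1,000 for 2015–19: 51.765, 60.857, 34.333, 34.953, 23.373, 7.299.
Standard total = 1,042,900; weights = 0.2245, 0.1964, 0.1279, 0.1334, 0.1844, 0.1335.
Standardized rate: 0.2245×51.765 + 0.1964×60.857 + 0.1279×34.333 + 0.1334×34.953 + 0.1844×23.373 + 0.1335×7.299 = 37.9082 per 1,000.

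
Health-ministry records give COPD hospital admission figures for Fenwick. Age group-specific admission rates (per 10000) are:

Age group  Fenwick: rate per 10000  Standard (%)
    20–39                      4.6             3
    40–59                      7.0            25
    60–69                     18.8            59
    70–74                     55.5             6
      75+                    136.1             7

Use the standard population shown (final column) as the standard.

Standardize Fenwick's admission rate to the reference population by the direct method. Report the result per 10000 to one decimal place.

Standard weights: 0.03, 0.25, 0.59, 0.06, 0.07.
Standardized rate: 0.0300×4.6 + 0.2500×7.0 + 0.5900×18.8 + 0.0600×55.5 + 0.0700×136.1 = 25.8370 per 10000.

25.8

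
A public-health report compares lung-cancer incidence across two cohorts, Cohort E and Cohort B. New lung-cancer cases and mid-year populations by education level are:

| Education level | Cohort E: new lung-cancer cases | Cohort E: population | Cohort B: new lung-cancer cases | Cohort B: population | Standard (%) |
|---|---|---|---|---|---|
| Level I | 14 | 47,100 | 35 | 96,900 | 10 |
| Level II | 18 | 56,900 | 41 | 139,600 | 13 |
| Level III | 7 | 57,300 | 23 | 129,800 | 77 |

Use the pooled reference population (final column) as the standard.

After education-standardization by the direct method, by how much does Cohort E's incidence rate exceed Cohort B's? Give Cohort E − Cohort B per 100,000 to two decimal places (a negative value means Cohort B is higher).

Education-specific rates per 100,000 for Cohort E: 29.72, 31.63, 12.22.
For Cohort B: 36.12, 29.37, 17.72.
Standard weights: 0.10, 0.13, 0.77.
Cohort E: 0.1000×29.72 + 0.1300×31.63 + 0.7700×12.22 = 16.4915 per 100,000.
Cohort B: 0.1000×36.12 + 0.1300×29.37 + 0.7700×17.72 = 21.0741 per 100,000.
Difference = 16.4915 − 21.0741 = -4.5826.

-4.58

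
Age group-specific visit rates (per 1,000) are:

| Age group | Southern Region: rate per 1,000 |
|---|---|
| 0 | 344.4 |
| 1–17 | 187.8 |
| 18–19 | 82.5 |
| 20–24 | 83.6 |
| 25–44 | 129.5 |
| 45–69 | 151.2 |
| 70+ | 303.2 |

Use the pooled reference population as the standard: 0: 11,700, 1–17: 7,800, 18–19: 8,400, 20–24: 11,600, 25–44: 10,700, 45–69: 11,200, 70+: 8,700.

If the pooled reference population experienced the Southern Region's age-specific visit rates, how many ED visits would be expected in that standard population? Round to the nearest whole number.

Expected ED visits = Σ (standard pop × age-specific rate ÷ 1,000)
= 11,700×344.4/1,000 + 7,800×187.8/1,000 + 8,400×82.5/1,000 + 11,600×83.6/1,000 + 10,700×129.5/1,000 + 11,200×151.2/1,000 + 8,700×303.2/1,000
= 4029.48 + 1464.84 + 693.00 + 969.76 + 1385.65 + 1693.44 + 2637.84 = 12874.01.

12874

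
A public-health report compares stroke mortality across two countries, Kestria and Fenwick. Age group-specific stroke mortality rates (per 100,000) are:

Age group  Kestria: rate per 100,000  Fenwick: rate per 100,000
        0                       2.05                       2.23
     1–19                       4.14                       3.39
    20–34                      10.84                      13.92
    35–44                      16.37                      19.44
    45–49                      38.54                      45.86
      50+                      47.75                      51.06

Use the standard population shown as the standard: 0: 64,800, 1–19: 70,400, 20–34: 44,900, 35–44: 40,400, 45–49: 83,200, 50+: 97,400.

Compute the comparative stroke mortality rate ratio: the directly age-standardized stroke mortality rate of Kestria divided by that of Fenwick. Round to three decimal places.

Standard total = 401,100; weights = 0.1616, 0.1755, 0.1119, 0.1007, 0.2074, 0.2428.
Kestria: 0.1616×2.05 + 0.1755×4.14 + 0.1119×10.84 + 0.1007×16.37 + 0.2074×38.54 + 0.2428×47.75 = 23.5097 per 100,000.
Fenwick: 0.1616×2.23 + 0.1755×3.39 + 0.1119×13.92 + 0.1007×19.44 + 0.2074×45.86 + 0.2428×51.06 = 26.3833 per 100,000.
Ratio = 23.5097 ÷ 26.3833 = 0.89108.

0.891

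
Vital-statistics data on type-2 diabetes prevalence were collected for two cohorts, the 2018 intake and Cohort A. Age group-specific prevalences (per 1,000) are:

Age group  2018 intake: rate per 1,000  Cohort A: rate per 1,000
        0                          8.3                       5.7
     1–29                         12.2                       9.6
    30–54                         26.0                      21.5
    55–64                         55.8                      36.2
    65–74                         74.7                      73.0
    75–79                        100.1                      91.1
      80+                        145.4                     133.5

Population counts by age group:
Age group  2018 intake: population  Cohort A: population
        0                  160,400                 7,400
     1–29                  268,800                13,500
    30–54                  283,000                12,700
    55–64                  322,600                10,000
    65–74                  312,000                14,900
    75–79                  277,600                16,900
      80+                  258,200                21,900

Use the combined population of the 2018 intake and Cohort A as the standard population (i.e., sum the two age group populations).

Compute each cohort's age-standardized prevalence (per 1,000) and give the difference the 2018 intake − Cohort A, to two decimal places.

Combined standard total = 1,979,900; weights = 0.0848, 0.1426, 0.1494, 0.1680, 0.1651, 0.1487, 0.1415.
The 2018 intake: 0.0848×8.3 + 0.1426×12.2 + 0.1494×26.0 + 0.1680×55.8 + 0.1651×74.7 + 0.1487×100.1 + 0.1415×145.4 = 63.4929 per 1,000.
Cohort A: 0.0848×5.7 + 0.1426×9.6 + 0.1494×21.5 + 0.1680×36.2 + 0.1651×73.0 + 0.1487×91.1 + 0.1415×133.5 = 55.6342 per 1,000.
Difference = 63.4929 − 55.6342 = 7.8586.

7.86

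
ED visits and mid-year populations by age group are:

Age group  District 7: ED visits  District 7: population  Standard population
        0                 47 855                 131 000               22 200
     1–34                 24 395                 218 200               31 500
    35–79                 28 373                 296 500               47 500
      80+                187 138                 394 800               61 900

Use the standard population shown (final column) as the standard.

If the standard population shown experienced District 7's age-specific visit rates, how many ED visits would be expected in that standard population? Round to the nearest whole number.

45518

Age-specific rates per 1 000 for District 7: 365.305, 111.801, 95.693, 474.007.
Expected ED visits = Σ (standard pop × age-specific rate ÷ 1 000)
= 22 200×365.305/1 000 + 31 500×111.801/1 000 + 47 500×95.693/1 000 + 61 900×474.007/1 000
= 8109.78 + 3521.73 + 4545.42 + 29341.04 = 45517.97.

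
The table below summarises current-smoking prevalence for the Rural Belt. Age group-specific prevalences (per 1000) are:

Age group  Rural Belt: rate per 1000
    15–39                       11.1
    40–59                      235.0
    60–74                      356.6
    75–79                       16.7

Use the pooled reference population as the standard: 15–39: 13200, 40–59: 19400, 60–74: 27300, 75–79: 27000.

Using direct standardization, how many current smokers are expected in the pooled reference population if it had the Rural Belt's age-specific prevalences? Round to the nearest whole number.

14892

Expected current smokers = Σ (standard pop × age-specific rate ÷ 1000)
= 13200×11.1/1000 + 19400×235.0/1000 + 27300×356.6/1000 + 27000×16.7/1000
= 146.52 + 4559.00 + 9735.18 + 450.90 = 14891.60.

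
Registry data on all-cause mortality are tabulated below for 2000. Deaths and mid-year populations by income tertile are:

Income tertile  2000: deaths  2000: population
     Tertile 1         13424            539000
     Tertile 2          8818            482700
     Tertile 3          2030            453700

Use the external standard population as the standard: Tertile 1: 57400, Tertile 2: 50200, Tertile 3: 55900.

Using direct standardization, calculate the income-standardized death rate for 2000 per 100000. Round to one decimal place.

1588.2

Income-specific rates per 100000 for 2000: 2490.54, 1826.81, 447.43.
Standard total = 163500; weights = 0.3511, 0.3070, 0.3419.
Standardized rate: 0.3511×2490.54 + 0.3070×1826.81 + 0.3419×447.43 = 1588.2207 per 100000.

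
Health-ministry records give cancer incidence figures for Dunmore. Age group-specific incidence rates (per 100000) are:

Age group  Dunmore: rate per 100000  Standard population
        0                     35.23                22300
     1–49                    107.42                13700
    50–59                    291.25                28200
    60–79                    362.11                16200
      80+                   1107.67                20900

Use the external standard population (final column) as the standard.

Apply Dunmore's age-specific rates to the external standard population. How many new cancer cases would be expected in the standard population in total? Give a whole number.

395

Expected new cancer cases = Σ (standard pop × age-specific rate ÷ 100000)
= 22300×35.23/100000 + 13700×107.42/100000 + 28200×291.25/100000 + 16200×362.11/100000 + 20900×1107.67/100000
= 7.86 + 14.72 + 82.13 + 58.66 + 231.50 = 394.87.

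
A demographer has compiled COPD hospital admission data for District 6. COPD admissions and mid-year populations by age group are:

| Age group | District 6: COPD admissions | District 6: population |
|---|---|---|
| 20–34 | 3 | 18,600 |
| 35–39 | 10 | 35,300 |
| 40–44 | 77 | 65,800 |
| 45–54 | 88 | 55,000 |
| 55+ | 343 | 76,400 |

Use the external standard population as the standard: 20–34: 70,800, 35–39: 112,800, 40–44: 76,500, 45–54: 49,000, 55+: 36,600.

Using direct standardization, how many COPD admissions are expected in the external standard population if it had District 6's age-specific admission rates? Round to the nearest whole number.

376

Age-specific rates per 10,000 for District 6: 1.61, 2.83, 11.70, 16.00, 44.90.
Expected COPD admissions = Σ (standard pop × age-specific rate ÷ 10,000)
= 70,800×1.61/10,000 + 112,800×2.83/10,000 + 76,500×11.70/10,000 + 49,000×16.00/10,000 + 36,600×44.90/10,000
= 11.42 + 31.95 + 89.52 + 78.40 + 164.32 = 375.61.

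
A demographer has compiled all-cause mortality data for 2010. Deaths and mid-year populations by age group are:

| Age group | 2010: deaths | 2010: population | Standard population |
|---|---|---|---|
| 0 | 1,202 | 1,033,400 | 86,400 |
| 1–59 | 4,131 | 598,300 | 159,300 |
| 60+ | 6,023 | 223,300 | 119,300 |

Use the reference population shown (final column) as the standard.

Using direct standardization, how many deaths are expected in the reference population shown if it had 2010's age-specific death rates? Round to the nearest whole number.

Age-specific rates per 1,000 for 2010: 1.163, 6.905, 26.973.
Expected deaths = Σ (standard pop × age-specific rate ÷ 1,000)
= 86,400×1.163/1,000 + 159,300×6.905/1,000 + 119,300×26.973/1,000
= 100.50 + 1099.90 + 3217.84 = 4418.23.

4418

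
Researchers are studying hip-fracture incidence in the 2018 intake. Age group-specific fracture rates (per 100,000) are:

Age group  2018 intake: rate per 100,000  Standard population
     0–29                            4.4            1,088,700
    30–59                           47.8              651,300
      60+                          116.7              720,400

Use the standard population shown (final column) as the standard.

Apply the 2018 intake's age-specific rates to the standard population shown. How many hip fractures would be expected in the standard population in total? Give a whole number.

Expected hip fractures = Σ (standard pop × age-specific rate ÷ 100,000)
= 1,088,700×4.4/100,000 + 651,300×47.8/100,000 + 720,400×116.7/100,000
= 47.90 + 311.32 + 840.71 = 1199.93.

1200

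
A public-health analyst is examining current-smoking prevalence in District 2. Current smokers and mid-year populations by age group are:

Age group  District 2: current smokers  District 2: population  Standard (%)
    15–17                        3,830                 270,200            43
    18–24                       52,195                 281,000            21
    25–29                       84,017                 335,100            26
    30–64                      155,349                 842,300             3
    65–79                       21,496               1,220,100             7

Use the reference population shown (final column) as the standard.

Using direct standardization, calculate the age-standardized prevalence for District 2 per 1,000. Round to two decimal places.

Age-specific rates per 1,000 for District 2: 14.175, 185.747, 250.722, 184.434, 17.618.
Standard weights: 0.43, 0.21, 0.26, 0.03, 0.07.
Standardized rate: 0.4300×14.175 + 0.2100×185.747 + 0.2600×250.722 + 0.0300×184.434 + 0.0700×17.618 = 117.0561 per 1,000.

117.06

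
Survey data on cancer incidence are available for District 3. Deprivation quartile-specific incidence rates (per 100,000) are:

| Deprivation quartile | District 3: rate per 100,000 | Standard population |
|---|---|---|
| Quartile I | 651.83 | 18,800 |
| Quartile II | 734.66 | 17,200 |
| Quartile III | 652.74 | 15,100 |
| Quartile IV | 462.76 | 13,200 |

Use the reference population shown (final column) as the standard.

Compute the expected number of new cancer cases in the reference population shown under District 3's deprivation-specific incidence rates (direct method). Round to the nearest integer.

Expected new cancer cases = Σ (standard pop × deprivation-specific rate ÷ 100,000)
= 18,800×651.83/100,000 + 17,200×734.66/100,000 + 15,100×652.74/100,000 + 13,200×462.76/100,000
= 122.54 + 126.36 + 98.56 + 61.08 = 408.55.

409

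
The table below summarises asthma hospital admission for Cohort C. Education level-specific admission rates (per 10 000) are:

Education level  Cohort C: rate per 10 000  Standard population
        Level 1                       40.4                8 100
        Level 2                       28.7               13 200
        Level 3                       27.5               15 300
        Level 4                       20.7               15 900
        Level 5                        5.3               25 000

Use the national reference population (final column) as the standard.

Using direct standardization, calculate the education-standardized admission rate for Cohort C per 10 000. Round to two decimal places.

Standard total = 77 500; weights = 0.1045, 0.1703, 0.1974, 0.2052, 0.3226.
Standardized rate: 0.1045×40.4 + 0.1703×28.7 + 0.1974×27.5 + 0.2052×20.7 + 0.3226×5.3 = 20.4963 per 10 000.

20.50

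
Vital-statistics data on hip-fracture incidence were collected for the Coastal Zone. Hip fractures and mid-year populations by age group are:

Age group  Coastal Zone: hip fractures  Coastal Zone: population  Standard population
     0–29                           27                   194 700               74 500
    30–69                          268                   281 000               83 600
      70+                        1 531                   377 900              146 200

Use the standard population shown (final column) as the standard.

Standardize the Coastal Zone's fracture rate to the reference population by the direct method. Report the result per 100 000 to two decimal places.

224.24

Age-specific rates per 100 000 for the Coastal Zone: 13.87, 95.37, 405.13.
Standard total = 304 300; weights = 0.2448, 0.2747, 0.4804.
Standardized rate: 0.2448×13.87 + 0.2747×95.37 + 0.4804×405.13 = 224.2422 per 100 000.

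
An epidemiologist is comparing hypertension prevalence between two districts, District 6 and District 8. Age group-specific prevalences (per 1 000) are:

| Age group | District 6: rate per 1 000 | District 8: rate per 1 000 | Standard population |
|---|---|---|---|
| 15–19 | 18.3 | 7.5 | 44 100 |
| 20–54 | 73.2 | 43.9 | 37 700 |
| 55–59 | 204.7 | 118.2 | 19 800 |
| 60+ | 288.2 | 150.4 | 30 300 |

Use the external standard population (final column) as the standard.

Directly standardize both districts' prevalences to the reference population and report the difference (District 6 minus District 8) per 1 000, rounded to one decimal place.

56.6

Standard total = 131 900; weights = 0.3343, 0.2858, 0.1501, 0.2297.
District 6: 0.3343×18.3 + 0.2858×73.2 + 0.1501×204.7 + 0.2297×288.2 = 123.9741 per 1 000.
District 8: 0.3343×7.5 + 0.2858×43.9 + 0.1501×118.2 + 0.2297×150.4 = 67.3484 per 1 000.
Difference = 123.9741 − 67.3484 = 56.6257.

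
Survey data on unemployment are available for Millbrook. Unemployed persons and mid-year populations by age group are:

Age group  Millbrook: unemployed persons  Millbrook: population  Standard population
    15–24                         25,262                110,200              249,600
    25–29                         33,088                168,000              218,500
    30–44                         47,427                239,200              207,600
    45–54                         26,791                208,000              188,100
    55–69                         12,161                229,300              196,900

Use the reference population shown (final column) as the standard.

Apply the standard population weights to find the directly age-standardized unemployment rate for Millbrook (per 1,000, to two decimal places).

166.01

Age-specific rates per 1,000 for Millbrook: 229.238, 196.952, 198.273, 128.803, 53.035.
Standard total = 1,060,700; weights = 0.2353, 0.2060, 0.1957, 0.1773, 0.1856.
Standardized rate: 0.2353×229.238 + 0.2060×196.952 + 0.1957×198.273 + 0.1773×128.803 + 0.1856×53.035 = 166.0072 per 1,000.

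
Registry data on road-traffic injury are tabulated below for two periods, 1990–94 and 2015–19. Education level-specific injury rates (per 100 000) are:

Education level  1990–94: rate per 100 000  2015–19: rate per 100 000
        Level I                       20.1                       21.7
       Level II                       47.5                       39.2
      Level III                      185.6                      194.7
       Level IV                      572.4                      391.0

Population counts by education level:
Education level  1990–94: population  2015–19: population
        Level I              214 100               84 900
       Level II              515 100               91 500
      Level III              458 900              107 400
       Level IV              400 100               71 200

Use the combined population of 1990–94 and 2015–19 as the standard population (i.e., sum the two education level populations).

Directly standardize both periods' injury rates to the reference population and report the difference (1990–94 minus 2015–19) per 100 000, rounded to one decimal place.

43.7

Combined standard total = 1 943 200; weights = 0.1539, 0.3122, 0.2914, 0.2425.
1990–94: 0.1539×20.1 + 0.3122×47.5 + 0.2914×185.6 + 0.2425×572.4 = 210.8382 per 100 000.
2015–19: 0.1539×21.7 + 0.3122×39.2 + 0.2914×194.7 + 0.2425×391.0 = 167.1490 per 100 000.
Difference = 210.8382 − 167.1490 = 43.6892.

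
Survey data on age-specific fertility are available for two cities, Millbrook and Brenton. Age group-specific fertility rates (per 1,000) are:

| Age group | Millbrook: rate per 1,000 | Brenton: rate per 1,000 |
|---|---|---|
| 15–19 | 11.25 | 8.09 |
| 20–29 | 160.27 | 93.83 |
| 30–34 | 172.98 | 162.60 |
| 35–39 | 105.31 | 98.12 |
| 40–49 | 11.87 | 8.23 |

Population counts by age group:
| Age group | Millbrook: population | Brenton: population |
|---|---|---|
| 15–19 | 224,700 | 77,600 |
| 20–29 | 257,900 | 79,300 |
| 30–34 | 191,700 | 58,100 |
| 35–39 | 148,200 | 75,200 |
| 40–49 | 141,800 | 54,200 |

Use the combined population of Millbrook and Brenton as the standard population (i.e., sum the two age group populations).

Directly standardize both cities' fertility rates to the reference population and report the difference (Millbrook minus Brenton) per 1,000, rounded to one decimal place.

21.6

Combined standard total = 1,308,700; weights = 0.2310, 0.2577, 0.1909, 0.1707, 0.1498.
Millbrook: 0.2310×11.25 + 0.2577×160.27 + 0.1909×172.98 + 0.1707×105.31 + 0.1498×11.87 = 96.6662 per 1,000.
Brenton: 0.2310×8.09 + 0.2577×93.83 + 0.1909×162.60 + 0.1707×98.12 + 0.1498×8.23 = 75.0635 per 1,000.
Difference = 96.6662 − 75.0635 = 21.6027.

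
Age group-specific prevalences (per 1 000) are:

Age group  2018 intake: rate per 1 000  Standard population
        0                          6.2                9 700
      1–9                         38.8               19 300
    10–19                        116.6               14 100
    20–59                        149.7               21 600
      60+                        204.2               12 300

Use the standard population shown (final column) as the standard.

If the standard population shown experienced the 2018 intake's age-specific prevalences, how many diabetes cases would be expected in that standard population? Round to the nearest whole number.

8198

Expected diabetes cases = Σ (standard pop × age-specific rate ÷ 1 000)
= 9 700×6.2/1 000 + 19 300×38.8/1 000 + 14 100×116.6/1 000 + 21 600×149.7/1 000 + 12 300×204.2/1 000
= 60.14 + 748.84 + 1644.06 + 3233.52 + 2511.66 = 8198.22.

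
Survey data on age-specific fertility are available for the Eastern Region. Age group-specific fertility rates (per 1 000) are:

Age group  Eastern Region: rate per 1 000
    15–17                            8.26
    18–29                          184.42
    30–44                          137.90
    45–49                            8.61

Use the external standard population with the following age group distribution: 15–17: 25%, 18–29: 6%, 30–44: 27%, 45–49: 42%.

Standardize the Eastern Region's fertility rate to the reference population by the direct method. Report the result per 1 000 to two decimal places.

Standard weights: 0.25, 0.06, 0.27, 0.42.
Standardized rate: 0.2500×8.26 + 0.0600×184.42 + 0.2700×137.90 + 0.4200×8.61 = 53.9794 per 1 000.

53.98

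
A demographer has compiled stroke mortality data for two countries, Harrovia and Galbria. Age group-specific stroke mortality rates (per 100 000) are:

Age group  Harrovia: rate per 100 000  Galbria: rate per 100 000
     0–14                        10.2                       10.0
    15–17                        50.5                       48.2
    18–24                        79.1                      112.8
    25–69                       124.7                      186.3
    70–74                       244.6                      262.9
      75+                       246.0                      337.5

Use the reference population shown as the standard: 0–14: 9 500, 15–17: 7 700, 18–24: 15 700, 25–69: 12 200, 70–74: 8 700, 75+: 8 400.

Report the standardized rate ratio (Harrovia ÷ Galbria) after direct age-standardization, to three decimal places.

Standard total = 62 200; weights = 0.1527, 0.1238, 0.2524, 0.1961, 0.1399, 0.1350.
Harrovia: 0.1527×10.2 + 0.1238×50.5 + 0.2524×79.1 + 0.1961×124.7 + 0.1399×244.6 + 0.1350×246.0 = 119.6685 per 100 000.
Galbria: 0.1527×10.0 + 0.1238×48.2 + 0.2524×112.8 + 0.1961×186.3 + 0.1399×262.9 + 0.1350×337.5 = 154.8584 per 100 000.
Ratio = 119.6685 ÷ 154.8584 = 0.77276.

0.773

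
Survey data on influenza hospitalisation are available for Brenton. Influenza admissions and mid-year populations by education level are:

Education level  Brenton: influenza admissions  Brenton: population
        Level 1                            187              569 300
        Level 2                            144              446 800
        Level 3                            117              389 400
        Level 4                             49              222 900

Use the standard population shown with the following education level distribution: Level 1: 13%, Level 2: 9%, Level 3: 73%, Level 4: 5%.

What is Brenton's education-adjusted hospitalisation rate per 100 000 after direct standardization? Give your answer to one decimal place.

Education-specific rates per 100 000 for Brenton: 32.85, 32.23, 30.05, 21.98.
Standard weights: 0.13, 0.09, 0.73, 0.05.
Standardized rate: 0.1300×32.85 + 0.0900×32.23 + 0.7300×30.05 + 0.0500×21.98 = 30.2037 per 100 000.

30.2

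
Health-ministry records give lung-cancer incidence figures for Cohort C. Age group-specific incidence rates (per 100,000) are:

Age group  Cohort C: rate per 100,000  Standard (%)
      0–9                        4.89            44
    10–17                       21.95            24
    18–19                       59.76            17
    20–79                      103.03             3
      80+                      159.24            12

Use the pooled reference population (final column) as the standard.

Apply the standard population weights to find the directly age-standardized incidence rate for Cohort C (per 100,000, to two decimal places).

Standard weights: 0.44, 0.24, 0.17, 0.03, 0.12.
Standardized rate: 0.4400×4.89 + 0.2400×21.95 + 0.1700×59.76 + 0.0300×103.03 + 0.1200×159.24 = 39.7785 per 100,000.

39.78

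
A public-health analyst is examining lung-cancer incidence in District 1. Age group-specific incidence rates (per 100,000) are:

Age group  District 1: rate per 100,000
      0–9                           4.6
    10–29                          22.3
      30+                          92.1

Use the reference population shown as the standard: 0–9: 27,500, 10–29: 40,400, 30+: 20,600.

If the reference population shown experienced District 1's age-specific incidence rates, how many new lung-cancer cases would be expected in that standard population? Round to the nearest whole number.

29

Expected new lung-cancer cases = Σ (standard pop × age-specific rate ÷ 100,000)
= 27,500×4.6/100,000 + 40,400×22.3/100,000 + 20,600×92.1/100,000
= 1.26 + 9.01 + 18.97 = 29.25.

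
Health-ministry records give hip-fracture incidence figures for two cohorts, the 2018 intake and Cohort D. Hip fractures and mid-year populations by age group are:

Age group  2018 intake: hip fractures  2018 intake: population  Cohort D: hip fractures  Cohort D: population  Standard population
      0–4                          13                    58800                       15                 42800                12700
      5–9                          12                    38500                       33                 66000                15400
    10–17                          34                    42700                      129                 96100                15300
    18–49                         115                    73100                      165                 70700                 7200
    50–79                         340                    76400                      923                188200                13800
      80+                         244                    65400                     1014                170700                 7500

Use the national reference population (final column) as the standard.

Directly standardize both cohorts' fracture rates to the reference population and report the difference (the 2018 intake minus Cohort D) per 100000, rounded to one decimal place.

Age-specific rates per 100000 for the 2018 intake: 22.11, 31.17, 79.63, 157.32, 445.03, 373.09.
For Cohort D: 35.05, 50.00, 134.24, 233.38, 490.44, 594.02.
Standard total = 71900; weights = 0.1766, 0.2142, 0.2128, 0.1001, 0.1919, 0.1043.
The 2018 intake: 0.1766×22.11 + 0.2142×31.17 + 0.2128×79.63 + 0.1001×157.32 + 0.1919×445.03 + 0.1043×373.09 = 167.6116 per 100000.
Cohort D: 0.1766×35.05 + 0.2142×50.00 + 0.2128×134.24 + 0.1001×233.38 + 0.1919×490.44 + 0.1043×594.02 = 224.9295 per 100000.
Difference = 167.6116 − 224.9295 = -57.3179.

-57.3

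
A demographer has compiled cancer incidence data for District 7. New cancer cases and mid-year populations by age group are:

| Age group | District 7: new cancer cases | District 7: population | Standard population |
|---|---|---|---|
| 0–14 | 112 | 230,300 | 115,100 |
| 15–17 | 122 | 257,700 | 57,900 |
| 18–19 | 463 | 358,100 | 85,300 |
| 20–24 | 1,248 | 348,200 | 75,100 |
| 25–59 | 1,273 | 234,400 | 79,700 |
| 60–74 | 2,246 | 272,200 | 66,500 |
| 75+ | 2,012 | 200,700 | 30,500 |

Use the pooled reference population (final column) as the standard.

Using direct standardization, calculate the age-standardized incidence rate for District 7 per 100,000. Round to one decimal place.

Age-specific rates per 100,000 for District 7: 48.63, 47.34, 129.29, 358.41, 543.09, 825.13, 1002.49.
Standard total = 510,100; weights = 0.2256, 0.1135, 0.1672, 0.1472, 0.1562, 0.1304, 0.0598.
Standardized rate: 0.2256×48.63 + 0.1135×47.34 + 0.1672×129.29 + 0.1472×358.41 + 0.1562×543.09 + 0.1304×825.13 + 0.0598×1002.49 = 343.1005 per 100,000.

343.1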